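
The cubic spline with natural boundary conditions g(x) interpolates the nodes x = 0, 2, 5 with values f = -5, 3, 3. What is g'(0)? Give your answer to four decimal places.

Write M_i for g''(x_i). With h_i = 2, 3 and divided differences Δ_i = 4, 0, the continuity of g' gives the tridiagonal system
  2·M_0 + 10·M_1 + 3·M_2 = 6(Δ_1 - Δ_0) = -24
Natural end conditions: M_0 = M_2 = 0.
Solving: M_0 = 0, M_1 = -12/5, M_2 = 0.
On [0, 2], g'(x) = b_0 + 2c_0·x + 3d_0·x² with b_0 = Δ_0 - h_0(2M_0 + M_1)/6 = 24/5, c_0 = M_0/2 = 0, d_0 = (M_1 - M_0)/(6h_0) = -1/5. So g'(0) = 24/5.

4.8000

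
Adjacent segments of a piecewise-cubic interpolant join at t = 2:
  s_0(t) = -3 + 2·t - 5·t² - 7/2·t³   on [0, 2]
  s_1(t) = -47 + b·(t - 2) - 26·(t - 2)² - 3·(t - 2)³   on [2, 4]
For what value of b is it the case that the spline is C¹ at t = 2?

s_0'(t) = 2 - 10·t - 21/2·t², so s_0'(2) = -60. On the right, s_1'(2) = b, so b = -60.

-60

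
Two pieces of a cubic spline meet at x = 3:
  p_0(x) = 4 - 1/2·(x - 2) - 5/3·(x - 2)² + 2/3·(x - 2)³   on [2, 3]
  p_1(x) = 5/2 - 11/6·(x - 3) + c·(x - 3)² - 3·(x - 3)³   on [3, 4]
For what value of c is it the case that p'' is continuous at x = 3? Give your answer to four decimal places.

p_0''(x) = -10/3 + 4·(x - 2), so p_0''(3) = 2/3. On the right, p_1''(3) = 2c, so c = 1/3.

0.3333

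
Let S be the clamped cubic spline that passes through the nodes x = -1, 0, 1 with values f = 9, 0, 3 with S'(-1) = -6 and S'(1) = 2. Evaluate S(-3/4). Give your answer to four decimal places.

Write M_i for S''(x_i). With h_i = 1, 1 and divided differences Δ_i = -9, 3, the continuity of S' gives the tridiagonal system
  1·M_0 + 4·M_1 + 1·M_2 = 6(Δ_1 - Δ_0) = 72
Clamped end conditions give two more equations: 2h_0·M_0 + h_0·M_1 = 6(Δ_0 - S'(-1)) = -18 and h_1·M_1 + 2h_1·M_2 = 6(S'(1) - Δ_1) = -6.
Forward elimination and back-substitution give M_0 = -23, M_1 = 28, M_2 = -17.
On [-1, 0], S(x) = 9 - 6·(x + 1) - 23/2·(x + 1)² + 17/2·(x + 1)³.
With (x + 1) = 1/4: S(-3/4) = 885/128.

6.9141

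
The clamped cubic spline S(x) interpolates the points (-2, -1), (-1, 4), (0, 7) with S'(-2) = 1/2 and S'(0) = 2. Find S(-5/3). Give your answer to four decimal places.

-0.0278

Let M_i = S''(x_i). Step sizes h_i = 1, 1; slopes of the chords Δ_i = (y_(i+1) - y_i)/h_i = 5, 3.
  1·M_0 + 4·M_1 + 1·M_2 = 6(Δ_1 - Δ_0) = -12
Clamped end conditions give two more equations: 2h_0·M_0 + h_0·M_1 = 6(Δ_0 - S'(-2)) = 27 and h_1·M_1 + 2h_1·M_2 = 6(S'(0) - Δ_1) = -6.
Solving: M_0 = 69/4, M_1 = -15/2, M_2 = 3/4.
On [-2, -1], S(x) = -1 + 1/2·(x + 2) + 69/8·(x + 2)² - 33/8·(x + 2)³.
With (x + 2) = 1/3: S(-5/3) = -1/36.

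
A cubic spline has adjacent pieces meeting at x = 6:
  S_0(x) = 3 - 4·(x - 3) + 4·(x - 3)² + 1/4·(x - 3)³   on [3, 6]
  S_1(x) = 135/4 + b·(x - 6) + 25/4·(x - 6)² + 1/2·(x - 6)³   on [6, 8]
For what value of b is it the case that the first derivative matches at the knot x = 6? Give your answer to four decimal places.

26.7500

S_0'(x) = -4 + 8·(x - 3) + 3/4·(x - 3)², so S_0'(6) = 107/4. On the right, S_1'(6) = b, so b = 107/4.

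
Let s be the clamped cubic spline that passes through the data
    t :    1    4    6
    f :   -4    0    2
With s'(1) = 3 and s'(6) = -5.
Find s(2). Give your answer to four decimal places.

-2.2074

Let m_i = s''(x_i). Step sizes h_i = 3, 2; slopes of the chords Δ_i = (y_(i+1) - y_i)/h_i = 4/3, 1.
  3·m_0 + 10·m_1 + 2·m_2 = 6(Δ_1 - Δ_0) = -2
Clamped end conditions give two more equations: 2h_0·m_0 + h_0·m_1 = 6(Δ_0 - s'(1)) = -10 and h_1·m_1 + 2h_1·m_2 = 6(s'(6) - Δ_1) = -36.
Hence m_0 = -46/15, m_1 = 14/5, m_2 = -52/5.
On [1, 4], s(t) = -4 + 3·(t - 1) - 23/15·(t - 1)² + 44/135·(t - 1)³.
With (t - 1) = 1: s(2) = -298/135.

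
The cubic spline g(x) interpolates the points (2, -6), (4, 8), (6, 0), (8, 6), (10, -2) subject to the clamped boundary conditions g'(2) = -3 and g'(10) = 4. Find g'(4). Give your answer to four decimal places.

3.3036

Let M_i = g''(x_i). Step sizes h_i = 2, 2, 2, 2; slopes of the chords Δ_i = (y_(i+1) - y_i)/h_i = 7, -4, 3, -4.
  2·M_0 + 8·M_1 + 2·M_2 = 6(Δ_1 - Δ_0) = -66
  2·M_1 + 8·M_2 + 2·M_3 = 6(Δ_2 - Δ_1) = 42
  2·M_2 + 8·M_3 + 2·M_4 = 6(Δ_3 - Δ_2) = -42
Clamped end conditions give two more equations: 2h_0·M_0 + h_0·M_1 = 6(Δ_0 - g'(2)) = 60 and h_3·M_3 + 2h_3·M_4 = 6(g'(10) - Δ_3) = 48.
Hence M_0 = 1327/56, M_1 = -487/28, M_2 = 103/8, M_3 = -367/28, M_4 = 1039/56.
On [4, 6], g'(x) = b_1 + 2c_1·(x - 4) + 3d_1·(x - 4)² with b_1 = Δ_1 - h_1(2M_1 + M_2)/6 = 185/56, c_1 = M_1/2 = -487/56, d_1 = (M_2 - M_1)/(6h_1) = 565/224. So g'(4) = 185/56.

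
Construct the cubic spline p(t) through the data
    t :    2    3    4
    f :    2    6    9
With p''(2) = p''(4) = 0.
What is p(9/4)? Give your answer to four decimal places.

Put σ_i = p'' at the i-th knot. Here h = (1, 1) and Δ = (4, 3), so the interior equations h_(i-1)·σ_(i-1) + 2(h_(i-1)+h_i)·σ_i + h_i·σ_(i+1) = 6(Δ_i − Δ_(i-1)) read
  1·σ_0 + 4·σ_1 + 1·σ_2 = 6(Δ_1 - Δ_0) = -6
Natural end conditions: σ_0 = σ_2 = 0.
Solving: σ_0 = 0, σ_1 = -3/2, σ_2 = 0.
On [2, 3], p(t) = 2 + 17/4·(t - 2) + 0·(t - 2)² - 1/4·(t - 2)³.
With (t - 2) = 1/4: p(9/4) = 783/256.

3.0586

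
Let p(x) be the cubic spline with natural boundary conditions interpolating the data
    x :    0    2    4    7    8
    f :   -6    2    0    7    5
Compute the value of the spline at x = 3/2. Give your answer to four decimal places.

With σ_i denoting the second derivative at x_i, h_i = 2, 2, 3, 1, and Δ_i = (y_(i+1) − y_i)/h_i = 4, -1, 7/3, -2:
  2·σ_0 + 8·σ_1 + 2·σ_2 = 6(Δ_1 - Δ_0) = -30
  2·σ_1 + 10·σ_2 + 3·σ_3 = 6(Δ_2 - Δ_1) = 20
  3·σ_2 + 8·σ_3 + 1·σ_4 = 6(Δ_3 - Δ_2) = -26
Natural end conditions: σ_0 = σ_4 = 0.
Solving the tridiagonal system: σ_0 = 0, σ_1 = -1303/268, σ_2 = 298/67, σ_3 = -659/134, σ_4 = 0.
On [0, 2], p(x) = -6 + 4519/804·x + 0·x² - 1303/3216·x³.
With x = 3/2: p(3/2) = 9121/8576.

1.0635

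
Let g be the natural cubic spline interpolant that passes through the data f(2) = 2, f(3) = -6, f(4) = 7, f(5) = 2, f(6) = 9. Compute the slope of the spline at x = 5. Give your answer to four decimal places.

-2.7500

With σ_i denoting the second derivative at x_i, h_i = 1, 1, 1, 1, and Δ_i = (y_(i+1) − y_i)/h_i = -8, 13, -5, 7:
  1·σ_0 + 4·σ_1 + 1·σ_2 = 6(Δ_1 - Δ_0) = 126
  1·σ_1 + 4·σ_2 + 1·σ_3 = 6(Δ_2 - Δ_1) = -108
  1·σ_2 + 4·σ_3 + 1·σ_4 = 6(Δ_3 - Δ_2) = 72
Natural end conditions: σ_0 = σ_4 = 0.
Hence σ_0 = 0, σ_1 = 171/4, σ_2 = -45, σ_3 = 117/4, σ_4 = 0.
On [5, 6], g'(x) = b_3 + 2c_3·(x - 5) + 3d_3·(x - 5)² with b_3 = Δ_3 - h_3(2σ_3 + σ_4)/6 = -11/4, c_3 = σ_3/2 = 117/8, d_3 = (σ_4 - σ_3)/(6h_3) = -39/8. So g'(5) = -11/4.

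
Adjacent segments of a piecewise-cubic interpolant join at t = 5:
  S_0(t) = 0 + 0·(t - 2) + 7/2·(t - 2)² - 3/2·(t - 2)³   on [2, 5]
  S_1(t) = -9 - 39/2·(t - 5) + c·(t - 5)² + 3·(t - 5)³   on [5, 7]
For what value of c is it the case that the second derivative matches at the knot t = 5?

S_0''(t) = 7 - 9·(t - 2), so S_0''(5) = -20. On the right, S_1''(5) = 2c, so c = -10.

-10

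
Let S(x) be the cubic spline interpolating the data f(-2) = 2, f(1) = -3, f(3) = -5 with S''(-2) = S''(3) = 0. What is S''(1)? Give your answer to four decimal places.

0.4000

Write σ_i for S''(x_i). With h_i = 3, 2 and divided differences Δ_i = -5/3, -1, the continuity of S' gives the tridiagonal system
  3·σ_0 + 10·σ_1 + 2·σ_2 = 6(Δ_1 - Δ_0) = 4
Natural end conditions: σ_0 = σ_2 = 0.
Forward elimination and back-substitution give σ_0 = 0, σ_1 = 2/5, σ_2 = 0.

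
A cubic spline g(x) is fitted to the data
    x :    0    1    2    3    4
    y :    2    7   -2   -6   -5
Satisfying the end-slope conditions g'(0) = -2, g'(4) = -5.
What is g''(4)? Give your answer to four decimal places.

-22.9286

With σ_i denoting the second derivative at x_i, h_i = 1, 1, 1, 1, and Δ_i = (y_(i+1) − y_i)/h_i = 5, -9, -4, 1:
  1·σ_0 + 4·σ_1 + 1·σ_2 = 6(Δ_1 - Δ_0) = -84
  1·σ_1 + 4·σ_2 + 1·σ_3 = 6(Δ_2 - Δ_1) = 30
  1·σ_2 + 4·σ_3 + 1·σ_4 = 6(Δ_3 - Δ_2) = 30
Clamped end conditions give two more equations: 2h_0·σ_0 + h_0·σ_1 = 6(Δ_0 - g'(0)) = 42 and h_3·σ_3 + 2h_3·σ_4 = 6(g'(4) - Δ_3) = -36.
Solving: σ_0 = 531/14, σ_1 = -237/7, σ_2 = 27/2, σ_3 = 69/7, σ_4 = -321/14.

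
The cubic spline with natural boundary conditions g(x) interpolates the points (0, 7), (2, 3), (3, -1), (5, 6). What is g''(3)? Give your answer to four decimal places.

Write m_i for g''(x_i). With h_i = 2, 1, 2 and divided differences Δ_i = -2, -4, 7/2, the continuity of g' gives the tridiagonal system
  2·m_0 + 6·m_1 + 1·m_2 = 6(Δ_1 - Δ_0) = -12
  1·m_1 + 6·m_2 + 2·m_3 = 6(Δ_2 - Δ_1) = 45
Natural end conditions: m_0 = m_3 = 0.
Hence m_0 = 0, m_1 = -117/35, m_2 = 282/35, m_3 = 0.

8.0571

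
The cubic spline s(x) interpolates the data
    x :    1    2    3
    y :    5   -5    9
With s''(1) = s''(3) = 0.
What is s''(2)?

Write m_i for s''(x_i). With h_i = 1, 1 and divided differences Δ_i = -10, 14, the continuity of s' gives the tridiagonal system
  1·m_0 + 4·m_1 + 1·m_2 = 6(Δ_1 - Δ_0) = 144
Natural end conditions: m_0 = m_2 = 0.
Forward elimination and back-substitution give m_0 = 0, m_1 = 36, m_2 = 0.

36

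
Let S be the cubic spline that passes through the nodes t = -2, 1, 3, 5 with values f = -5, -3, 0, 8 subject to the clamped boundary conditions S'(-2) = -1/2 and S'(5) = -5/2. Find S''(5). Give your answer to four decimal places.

With M_i denoting the second derivative at x_i, h_i = 3, 2, 2, and Δ_i = (y_(i+1) − y_i)/h_i = 2/3, 3/2, 4:
  3·M_0 + 10·M_1 + 2·M_2 = 6(Δ_1 - Δ_0) = 5
  2·M_1 + 8·M_2 + 2·M_3 = 6(Δ_2 - Δ_1) = 15
Clamped end conditions give two more equations: 2h_0·M_0 + h_0·M_1 = 6(Δ_0 - S'(-2)) = 7 and h_2·M_2 + 2h_2·M_3 = 6(S'(5) - Δ_2) = -39.
Solving the tridiagonal system: M_0 = 188/111, M_1 = -39/37, M_2 = 387/74, M_3 = -915/74.

-12.3649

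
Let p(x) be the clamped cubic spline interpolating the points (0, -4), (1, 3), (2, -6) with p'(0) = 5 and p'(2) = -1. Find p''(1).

-42

Let M_i = p''(x_i). Step sizes h_i = 1, 1; slopes of the chords Δ_i = (y_(i+1) - y_i)/h_i = 7, -9.
  1·M_0 + 4·M_1 + 1·M_2 = 6(Δ_1 - Δ_0) = -96
Clamped end conditions give two more equations: 2h_0·M_0 + h_0·M_1 = 6(Δ_0 - p'(0)) = 12 and h_1·M_1 + 2h_1·M_2 = 6(p'(2) - Δ_1) = 48.
Hence M_0 = 27, M_1 = -42, M_2 = 45.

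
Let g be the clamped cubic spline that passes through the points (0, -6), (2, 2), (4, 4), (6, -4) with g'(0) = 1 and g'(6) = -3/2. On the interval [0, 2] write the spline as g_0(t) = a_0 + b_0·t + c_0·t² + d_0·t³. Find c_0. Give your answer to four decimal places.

Let σ_i = g''(x_i). Step sizes h_i = 2, 2, 2; slopes of the chords Δ_i = (y_(i+1) - y_i)/h_i = 4, 1, -4.
  2·σ_0 + 8·σ_1 + 2·σ_2 = 6(Δ_1 - Δ_0) = -18
  2·σ_1 + 8·σ_2 + 2·σ_3 = 6(Δ_2 - Δ_1) = -30
Clamped end conditions give two more equations: 2h_0·σ_0 + h_0·σ_1 = 6(Δ_0 - g'(0)) = 18 and h_2·σ_2 + 2h_2·σ_3 = 6(g'(6) - Δ_2) = 15.
Hence σ_0 = 173/30, σ_1 = -38/15, σ_2 = -139/30, σ_3 = 91/15.
On [0, 2], with g_0(t) = a_0 + b_0·t + c_0·t² + d_0·t³: c_0 = σ_0/2 = 173/60, d_0 = (σ_1 - σ_0)/(6h_0) = -83/120, b_0 = Δ_0 - h_0(2σ_0 + σ_1)/6 = 1.

2.8833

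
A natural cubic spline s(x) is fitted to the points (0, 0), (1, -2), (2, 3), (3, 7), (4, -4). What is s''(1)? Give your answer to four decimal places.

Let M_i = s''(x_i). Step sizes h_i = 1, 1, 1, 1; slopes of the chords Δ_i = (y_(i+1) - y_i)/h_i = -2, 5, 4, -11.
  1·M_0 + 4·M_1 + 1·M_2 = 6(Δ_1 - Δ_0) = 42
  1·M_1 + 4·M_2 + 1·M_3 = 6(Δ_2 - Δ_1) = -6
  1·M_2 + 4·M_3 + 1·M_4 = 6(Δ_3 - Δ_2) = -90
Natural end conditions: M_0 = M_4 = 0.
Forward elimination and back-substitution give M_0 = 0, M_1 = 141/14, M_2 = 12/7, M_3 = -321/14, M_4 = 0.

10.0714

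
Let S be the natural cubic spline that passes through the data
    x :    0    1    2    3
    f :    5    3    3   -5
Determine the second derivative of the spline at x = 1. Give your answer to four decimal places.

6.4000

Put σ_i = S'' at the i-th knot. Here h = (1, 1, 1) and Δ = (-2, 0, -8), so the interior equations h_(i-1)·σ_(i-1) + 2(h_(i-1)+h_i)·σ_i + h_i·σ_(i+1) = 6(Δ_i − Δ_(i-1)) read
  1·σ_0 + 4·σ_1 + 1·σ_2 = 6(Δ_1 - Δ_0) = 12
  1·σ_1 + 4·σ_2 + 1·σ_3 = 6(Δ_2 - Δ_1) = -48
Natural end conditions: σ_0 = σ_3 = 0.
Hence σ_0 = 0, σ_1 = 32/5, σ_2 = -68/5, σ_3 = 0.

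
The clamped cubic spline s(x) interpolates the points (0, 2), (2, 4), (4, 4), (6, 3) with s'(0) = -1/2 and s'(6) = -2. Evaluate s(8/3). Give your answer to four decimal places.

With σ_i denoting the second derivative at x_i, h_i = 2, 2, 2, and Δ_i = (y_(i+1) − y_i)/h_i = 1, 0, -1/2:
  2·σ_0 + 8·σ_1 + 2·σ_2 = 6(Δ_1 - Δ_0) = -6
  2·σ_1 + 8·σ_2 + 2·σ_3 = 6(Δ_2 - Δ_1) = -3
Clamped end conditions give two more equations: 2h_0·σ_0 + h_0·σ_1 = 6(Δ_0 - s'(0)) = 9 and h_2·σ_2 + 2h_2·σ_3 = 6(s'(6) - Δ_2) = -9.
Forward elimination and back-substitution give σ_0 = 31/10, σ_1 = -17/10, σ_2 = 7/10, σ_3 = -13/5.
On [2, 4], s(x) = 4 + 9/10·(x - 2) - 17/20·(x - 2)² + 1/5·(x - 2)³.
With (x - 2) = 2/3: s(8/3) = 578/135.

4.2815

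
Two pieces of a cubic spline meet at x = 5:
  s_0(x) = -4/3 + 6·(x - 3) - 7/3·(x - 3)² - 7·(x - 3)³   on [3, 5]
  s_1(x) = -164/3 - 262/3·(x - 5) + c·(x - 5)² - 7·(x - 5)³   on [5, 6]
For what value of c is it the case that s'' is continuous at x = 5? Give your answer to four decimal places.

-44.3333

s_0''(x) = -14/3 - 42·(x - 3), so s_0''(5) = -266/3. On the right, s_1''(5) = 2c, so c = -133/3.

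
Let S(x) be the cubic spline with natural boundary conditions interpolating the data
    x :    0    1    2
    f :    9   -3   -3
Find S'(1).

-6

With M_i denoting the second derivative at x_i, h_i = 1, 1, and Δ_i = (y_(i+1) − y_i)/h_i = -12, 0:
  1·M_0 + 4·M_1 + 1·M_2 = 6(Δ_1 - Δ_0) = 72
Natural end conditions: M_0 = M_2 = 0.
Forward elimination and back-substitution give M_0 = 0, M_1 = 18, M_2 = 0.
On [1, 2], S'(x) = b_1 + 2c_1·(x - 1) + 3d_1·(x - 1)² with b_1 = Δ_1 - h_1(2M_1 + M_2)/6 = -6, c_1 = M_1/2 = 9, d_1 = (M_2 - M_1)/(6h_1) = -3. So S'(1) = -6.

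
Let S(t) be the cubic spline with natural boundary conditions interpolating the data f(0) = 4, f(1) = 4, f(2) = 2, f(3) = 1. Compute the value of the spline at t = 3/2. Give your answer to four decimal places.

With m_i denoting the second derivative at x_i, h_i = 1, 1, 1, and Δ_i = (y_(i+1) − y_i)/h_i = 0, -2, -1:
  1·m_0 + 4·m_1 + 1·m_2 = 6(Δ_1 - Δ_0) = -12
  1·m_1 + 4·m_2 + 1·m_3 = 6(Δ_2 - Δ_1) = 6
Natural end conditions: m_0 = m_3 = 0.
Solving: m_0 = 0, m_1 = -18/5, m_2 = 12/5, m_3 = 0.
On [1, 2], S(t) = 4 - 6/5·(t - 1) - 9/5·(t - 1)² + 1·(t - 1)³.
With (t - 1) = 1/2: S(3/2) = 123/40.

3.0750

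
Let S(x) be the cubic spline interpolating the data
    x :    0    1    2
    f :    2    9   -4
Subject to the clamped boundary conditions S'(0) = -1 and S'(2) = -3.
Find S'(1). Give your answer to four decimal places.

-3.5000

Write σ_i for S''(x_i). With h_i = 1, 1 and divided differences Δ_i = 7, -13, the continuity of S' gives the tridiagonal system
  1·σ_0 + 4·σ_1 + 1·σ_2 = 6(Δ_1 - Δ_0) = -120
Clamped end conditions give two more equations: 2h_0·σ_0 + h_0·σ_1 = 6(Δ_0 - S'(0)) = 48 and h_1·σ_1 + 2h_1·σ_2 = 6(S'(2) - Δ_1) = 60.
Solving: σ_0 = 53, σ_1 = -58, σ_2 = 59.
On [1, 2], S'(x) = b_1 + 2c_1·(x - 1) + 3d_1·(x - 1)² with b_1 = Δ_1 - h_1(2σ_1 + σ_2)/6 = -7/2, c_1 = σ_1/2 = -29, d_1 = (σ_2 - σ_1)/(6h_1) = 39/2. So S'(1) = -7/2.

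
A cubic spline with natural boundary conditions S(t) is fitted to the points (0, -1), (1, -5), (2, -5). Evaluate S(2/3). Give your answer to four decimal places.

-4.0370

With M_i denoting the second derivative at x_i, h_i = 1, 1, and Δ_i = (y_(i+1) − y_i)/h_i = -4, 0:
  1·M_0 + 4·M_1 + 1·M_2 = 6(Δ_1 - Δ_0) = 24
Natural end conditions: M_0 = M_2 = 0.
Solving the tridiagonal system: M_0 = 0, M_1 = 6, M_2 = 0.
On [0, 1], S(t) = -1 - 5·t + 0·t² + 1·t³.
With t = 2/3: S(2/3) = -109/27.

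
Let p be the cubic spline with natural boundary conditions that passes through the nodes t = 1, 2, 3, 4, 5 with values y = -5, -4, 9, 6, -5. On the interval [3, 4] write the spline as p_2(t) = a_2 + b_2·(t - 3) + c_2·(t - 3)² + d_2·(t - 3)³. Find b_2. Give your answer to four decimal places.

Write m_i for p''(x_i). With h_i = 1, 1, 1, 1 and divided differences Δ_i = 1, 13, -3, -11, the continuity of p' gives the tridiagonal system
  1·m_0 + 4·m_1 + 1·m_2 = 6(Δ_1 - Δ_0) = 72
  1·m_1 + 4·m_2 + 1·m_3 = 6(Δ_2 - Δ_1) = -96
  1·m_2 + 4·m_3 + 1·m_4 = 6(Δ_3 - Δ_2) = -48
Natural end conditions: m_0 = m_4 = 0.
Solving the tridiagonal system: m_0 = 0, m_1 = 177/7, m_2 = -204/7, m_3 = -33/7, m_4 = 0.
On [3, 4], with p_2(t) = a_2 + b_2·(t - 3) + c_2·(t - 3)² + d_2·(t - 3)³: c_2 = m_2/2 = -102/7, d_2 = (m_3 - m_2)/(6h_2) = 57/14, b_2 = Δ_2 - h_2(2m_2 + m_3)/6 = 15/2.

7.5000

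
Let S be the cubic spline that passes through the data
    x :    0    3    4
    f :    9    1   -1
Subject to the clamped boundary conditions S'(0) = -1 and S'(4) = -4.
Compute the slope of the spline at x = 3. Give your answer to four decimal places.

Put σ_i = S'' at the i-th knot. Here h = (3, 1) and Δ = (-8/3, -2), so the interior equations h_(i-1)·σ_(i-1) + 2(h_(i-1)+h_i)·σ_i + h_i·σ_(i+1) = 6(Δ_i − Δ_(i-1)) read
  3·σ_0 + 8·σ_1 + 1·σ_2 = 6(Δ_1 - Δ_0) = 4
Clamped end conditions give two more equations: 2h_0·σ_0 + h_0·σ_1 = 6(Δ_0 - S'(0)) = -10 and h_1·σ_1 + 2h_1·σ_2 = 6(S'(4) - Δ_1) = -12.
Forward elimination and back-substitution give σ_0 = -35/12, σ_1 = 5/2, σ_2 = -29/4.
On [3, 4], S'(x) = b_1 + 2c_1·(x - 3) + 3d_1·(x - 3)² with b_1 = Δ_1 - h_1(2σ_1 + σ_2)/6 = -13/8, c_1 = σ_1/2 = 5/4, d_1 = (σ_2 - σ_1)/(6h_1) = -13/8. So S'(3) = -13/8.

-1.6250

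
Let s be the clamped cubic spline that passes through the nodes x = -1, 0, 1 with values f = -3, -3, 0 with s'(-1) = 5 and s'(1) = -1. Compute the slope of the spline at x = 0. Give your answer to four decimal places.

1.2500

Let M_i = s''(x_i). Step sizes h_i = 1, 1; slopes of the chords Δ_i = (y_(i+1) - y_i)/h_i = 0, 3.
  1·M_0 + 4·M_1 + 1·M_2 = 6(Δ_1 - Δ_0) = 18
Clamped end conditions give two more equations: 2h_0·M_0 + h_0·M_1 = 6(Δ_0 - s'(-1)) = -30 and h_1·M_1 + 2h_1·M_2 = 6(s'(1) - Δ_1) = -24.
Solving: M_0 = -45/2, M_1 = 15, M_2 = -39/2.
On [0, 1], s'(x) = b_1 + 2c_1·x + 3d_1·x² with b_1 = Δ_1 - h_1(2M_1 + M_2)/6 = 5/4, c_1 = M_1/2 = 15/2, d_1 = (M_2 - M_1)/(6h_1) = -23/4. So s'(0) = 5/4.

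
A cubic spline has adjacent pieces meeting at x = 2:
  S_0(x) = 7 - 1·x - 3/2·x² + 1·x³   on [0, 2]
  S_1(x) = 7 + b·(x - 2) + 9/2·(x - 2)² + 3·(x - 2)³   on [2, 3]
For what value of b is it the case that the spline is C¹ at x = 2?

S_0'(x) = -1 - 3·x + 3·x², so S_0'(2) = 5. On the right, S_1'(2) = b, so b = 5.

5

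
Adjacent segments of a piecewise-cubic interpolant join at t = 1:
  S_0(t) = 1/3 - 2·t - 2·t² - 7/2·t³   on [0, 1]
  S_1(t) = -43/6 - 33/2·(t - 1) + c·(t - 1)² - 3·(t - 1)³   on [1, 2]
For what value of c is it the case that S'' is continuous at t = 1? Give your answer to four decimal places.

S_0''(t) = -4 - 21·t, so S_0''(1) = -25. On the right, S_1''(1) = 2c, so c = -25/2.

-12.5000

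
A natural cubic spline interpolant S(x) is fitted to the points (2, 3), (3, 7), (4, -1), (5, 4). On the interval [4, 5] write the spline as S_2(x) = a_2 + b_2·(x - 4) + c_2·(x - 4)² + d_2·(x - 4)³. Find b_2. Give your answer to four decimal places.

With σ_i denoting the second derivative at x_i, h_i = 1, 1, 1, and Δ_i = (y_(i+1) − y_i)/h_i = 4, -8, 5:
  1·σ_0 + 4·σ_1 + 1·σ_2 = 6(Δ_1 - Δ_0) = -72
  1·σ_1 + 4·σ_2 + 1·σ_3 = 6(Δ_2 - Δ_1) = 78
Natural end conditions: σ_0 = σ_3 = 0.
Solving the tridiagonal system: σ_0 = 0, σ_1 = -122/5, σ_2 = 128/5, σ_3 = 0.
On [4, 5], with S_2(x) = a_2 + b_2·(x - 4) + c_2·(x - 4)² + d_2·(x - 4)³: c_2 = σ_2/2 = 64/5, d_2 = (σ_3 - σ_2)/(6h_2) = -64/15, b_2 = Δ_2 - h_2(2σ_2 + σ_3)/6 = -53/15.

-3.5333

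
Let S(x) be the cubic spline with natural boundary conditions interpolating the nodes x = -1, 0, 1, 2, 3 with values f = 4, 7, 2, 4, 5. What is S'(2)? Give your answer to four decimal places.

2.8214

Put M_i = S'' at the i-th knot. Here h = (1, 1, 1, 1) and Δ = (3, -5, 2, 1), so the interior equations h_(i-1)·M_(i-1) + 2(h_(i-1)+h_i)·M_i + h_i·M_(i+1) = 6(Δ_i − Δ_(i-1)) read
  1·M_0 + 4·M_1 + 1·M_2 = 6(Δ_1 - Δ_0) = -48
  1·M_1 + 4·M_2 + 1·M_3 = 6(Δ_2 - Δ_1) = 42
  1·M_2 + 4·M_3 + 1·M_4 = 6(Δ_3 - Δ_2) = -6
Natural end conditions: M_0 = M_4 = 0.
Forward elimination and back-substitution give M_0 = 0, M_1 = -447/28, M_2 = 111/7, M_3 = -153/28, M_4 = 0.
On [2, 3], S'(x) = b_3 + 2c_3·(x - 2) + 3d_3·(x - 2)² with b_3 = Δ_3 - h_3(2M_3 + M_4)/6 = 79/28, c_3 = M_3/2 = -153/56, d_3 = (M_4 - M_3)/(6h_3) = 51/56. So S'(2) = 79/28.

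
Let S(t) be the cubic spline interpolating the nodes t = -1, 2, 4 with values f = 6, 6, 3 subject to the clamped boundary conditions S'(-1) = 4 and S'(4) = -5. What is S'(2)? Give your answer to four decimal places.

-0.6500

Put m_i = S'' at the i-th knot. Here h = (3, 2) and Δ = (0, -3/2), so the interior equations h_(i-1)·m_(i-1) + 2(h_(i-1)+h_i)·m_i + h_i·m_(i+1) = 6(Δ_i − Δ_(i-1)) read
  3·m_0 + 10·m_1 + 2·m_2 = 6(Δ_1 - Δ_0) = -9
Clamped end conditions give two more equations: 2h_0·m_0 + h_0·m_1 = 6(Δ_0 - S'(-1)) = -24 and h_1·m_1 + 2h_1·m_2 = 6(S'(4) - Δ_1) = -21.
Solving the tridiagonal system: m_0 = -49/10, m_1 = 9/5, m_2 = -123/20.
On [2, 4], S'(t) = b_1 + 2c_1·(t - 2) + 3d_1·(t - 2)² with b_1 = Δ_1 - h_1(2m_1 + m_2)/6 = -13/20, c_1 = m_1/2 = 9/10, d_1 = (m_2 - m_1)/(6h_1) = -53/80. So S'(2) = -13/20.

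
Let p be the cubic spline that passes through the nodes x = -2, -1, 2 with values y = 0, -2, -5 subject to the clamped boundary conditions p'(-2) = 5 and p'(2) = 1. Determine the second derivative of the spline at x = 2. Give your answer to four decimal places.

0.2500

With m_i denoting the second derivative at x_i, h_i = 1, 3, and Δ_i = (y_(i+1) − y_i)/h_i = -2, -1:
  1·m_0 + 8·m_1 + 3·m_2 = 6(Δ_1 - Δ_0) = 6
Clamped end conditions give two more equations: 2h_0·m_0 + h_0·m_1 = 6(Δ_0 - p'(-2)) = -42 and h_1·m_1 + 2h_1·m_2 = 6(p'(2) - Δ_1) = 12.
Solving the tridiagonal system: m_0 = -91/4, m_1 = 7/2, m_2 = 1/4.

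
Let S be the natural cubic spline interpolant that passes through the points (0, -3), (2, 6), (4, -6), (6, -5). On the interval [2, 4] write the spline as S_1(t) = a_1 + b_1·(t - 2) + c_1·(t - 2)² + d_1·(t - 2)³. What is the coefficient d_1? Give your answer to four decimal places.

1.4167

Write m_i for S''(x_i). With h_i = 2, 2, 2 and divided differences Δ_i = 9/2, -6, 1/2, the continuity of S' gives the tridiagonal system
  2·m_0 + 8·m_1 + 2·m_2 = 6(Δ_1 - Δ_0) = -63
  2·m_1 + 8·m_2 + 2·m_3 = 6(Δ_2 - Δ_1) = 39
Natural end conditions: m_0 = m_3 = 0.
Solving the tridiagonal system: m_0 = 0, m_1 = -97/10, m_2 = 73/10, m_3 = 0.
On [2, 4], with S_1(t) = a_1 + b_1·(t - 2) + c_1·(t - 2)² + d_1·(t - 2)³: c_1 = m_1/2 = -97/20, d_1 = (m_2 - m_1)/(6h_1) = 17/12, b_1 = Δ_1 - h_1(2m_1 + m_2)/6 = -59/30.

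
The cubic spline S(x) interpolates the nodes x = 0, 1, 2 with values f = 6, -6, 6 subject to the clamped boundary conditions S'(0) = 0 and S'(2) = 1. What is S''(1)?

71

Write m_i for S''(x_i). With h_i = 1, 1 and divided differences Δ_i = -12, 12, the continuity of S' gives the tridiagonal system
  1·m_0 + 4·m_1 + 1·m_2 = 6(Δ_1 - Δ_0) = 144
Clamped end conditions give two more equations: 2h_0·m_0 + h_0·m_1 = 6(Δ_0 - S'(0)) = -72 and h_1·m_1 + 2h_1·m_2 = 6(S'(2) - Δ_1) = -66.
Forward elimination and back-substitution give m_0 = -143/2, m_1 = 71, m_2 = -137/2.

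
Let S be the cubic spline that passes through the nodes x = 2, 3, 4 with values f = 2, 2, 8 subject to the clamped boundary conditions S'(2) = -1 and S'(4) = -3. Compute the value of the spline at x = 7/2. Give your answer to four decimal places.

6.0625

Let M_i = S''(x_i). Step sizes h_i = 1, 1; slopes of the chords Δ_i = (y_(i+1) - y_i)/h_i = 0, 6.
  1·M_0 + 4·M_1 + 1·M_2 = 6(Δ_1 - Δ_0) = 36
Clamped end conditions give two more equations: 2h_0·M_0 + h_0·M_1 = 6(Δ_0 - S'(2)) = 6 and h_1·M_1 + 2h_1·M_2 = 6(S'(4) - Δ_1) = -54.
Solving the tridiagonal system: M_0 = -7, M_1 = 20, M_2 = -37.
On [3, 4], S(x) = 2 + 11/2·(x - 3) + 10·(x - 3)² - 19/2·(x - 3)³.
With (x - 3) = 1/2: S(7/2) = 97/16.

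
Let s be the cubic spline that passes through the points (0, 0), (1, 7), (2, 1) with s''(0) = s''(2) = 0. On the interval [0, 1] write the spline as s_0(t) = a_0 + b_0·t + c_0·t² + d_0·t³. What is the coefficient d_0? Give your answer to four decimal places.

-3.2500

Write M_i for s''(x_i). With h_i = 1, 1 and divided differences Δ_i = 7, -6, the continuity of s' gives the tridiagonal system
  1·M_0 + 4·M_1 + 1·M_2 = 6(Δ_1 - Δ_0) = -78
Natural end conditions: M_0 = M_2 = 0.
Forward elimination and back-substitution give M_0 = 0, M_1 = -39/2, M_2 = 0.
On [0, 1], with s_0(t) = a_0 + b_0·t + c_0·t² + d_0·t³: c_0 = M_0/2 = 0, d_0 = (M_1 - M_0)/(6h_0) = -13/4, b_0 = Δ_0 - h_0(2M_0 + M_1)/6 = 41/4.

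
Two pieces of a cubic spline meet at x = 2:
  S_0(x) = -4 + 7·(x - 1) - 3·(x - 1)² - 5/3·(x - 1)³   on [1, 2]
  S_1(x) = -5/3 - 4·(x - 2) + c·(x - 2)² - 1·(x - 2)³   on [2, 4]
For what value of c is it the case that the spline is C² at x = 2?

-8

S_0''(x) = -6 - 10·(x - 1), so S_0''(2) = -16. On the right, S_1''(2) = 2c, so c = -8.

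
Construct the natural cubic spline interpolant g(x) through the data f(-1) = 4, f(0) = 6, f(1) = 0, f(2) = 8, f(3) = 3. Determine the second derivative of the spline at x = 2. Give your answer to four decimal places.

With M_i denoting the second derivative at x_i, h_i = 1, 1, 1, 1, and Δ_i = (y_(i+1) − y_i)/h_i = 2, -6, 8, -5:
  1·M_0 + 4·M_1 + 1·M_2 = 6(Δ_1 - Δ_0) = -48
  1·M_1 + 4·M_2 + 1·M_3 = 6(Δ_2 - Δ_1) = 84
  1·M_2 + 4·M_3 + 1·M_4 = 6(Δ_3 - Δ_2) = -78
Natural end conditions: M_0 = M_4 = 0.
Forward elimination and back-substitution give M_0 = 0, M_1 = -81/4, M_2 = 33, M_3 = -111/4, M_4 = 0.

-27.7500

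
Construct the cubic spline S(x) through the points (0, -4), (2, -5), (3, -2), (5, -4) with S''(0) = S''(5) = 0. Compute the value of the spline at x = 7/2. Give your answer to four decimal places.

Put M_i = S'' at the i-th knot. Here h = (2, 1, 2) and Δ = (-1/2, 3, -1), so the interior equations h_(i-1)·M_(i-1) + 2(h_(i-1)+h_i)·M_i + h_i·M_(i+1) = 6(Δ_i − Δ_(i-1)) read
  2·M_0 + 6·M_1 + 1·M_2 = 6(Δ_1 - Δ_0) = 21
  1·M_1 + 6·M_2 + 2·M_3 = 6(Δ_2 - Δ_1) = -24
Natural end conditions: M_0 = M_3 = 0.
Forward elimination and back-substitution give M_0 = 0, M_1 = 30/7, M_2 = -33/7, M_3 = 0.
On [3, 5], S(x) = -2 + 15/7·(x - 3) - 33/14·(x - 3)² + 11/28·(x - 3)³.
With (x - 3) = 1/2: S(7/2) = -47/32.

-1.4688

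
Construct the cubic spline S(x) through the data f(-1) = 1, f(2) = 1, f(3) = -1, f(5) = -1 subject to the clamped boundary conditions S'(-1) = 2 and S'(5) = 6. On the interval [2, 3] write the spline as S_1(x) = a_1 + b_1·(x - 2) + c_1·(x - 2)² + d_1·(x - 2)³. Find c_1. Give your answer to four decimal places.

With M_i denoting the second derivative at x_i, h_i = 3, 1, 2, and Δ_i = (y_(i+1) − y_i)/h_i = 0, -2, 0:
  3·M_0 + 8·M_1 + 1·M_2 = 6(Δ_1 - Δ_0) = -12
  1·M_1 + 6·M_2 + 2·M_3 = 6(Δ_2 - Δ_1) = 12
Clamped end conditions give two more equations: 2h_0·M_0 + h_0·M_1 = 6(Δ_0 - S'(-1)) = -12 and h_2·M_2 + 2h_2·M_3 = 6(S'(5) - Δ_2) = 36.
Hence M_0 = -34/21, M_1 = -16/21, M_2 = -22/21, M_3 = 200/21.
On [2, 3], with S_1(x) = a_1 + b_1·(x - 2) + c_1·(x - 2)² + d_1·(x - 2)³: c_1 = M_1/2 = -8/21, d_1 = (M_2 - M_1)/(6h_1) = -1/21, b_1 = Δ_1 - h_1(2M_1 + M_2)/6 = -11/7.

-0.3810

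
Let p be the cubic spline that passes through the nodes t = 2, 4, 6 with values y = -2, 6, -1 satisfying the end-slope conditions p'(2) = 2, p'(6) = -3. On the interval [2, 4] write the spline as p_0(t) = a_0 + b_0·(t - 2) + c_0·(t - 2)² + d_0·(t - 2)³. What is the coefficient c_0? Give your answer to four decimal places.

3.6875

Put M_i = p'' at the i-th knot. Here h = (2, 2) and Δ = (4, -7/2), so the interior equations h_(i-1)·M_(i-1) + 2(h_(i-1)+h_i)·M_i + h_i·M_(i+1) = 6(Δ_i − Δ_(i-1)) read
  2·M_0 + 8·M_1 + 2·M_2 = 6(Δ_1 - Δ_0) = -45
Clamped end conditions give two more equations: 2h_0·M_0 + h_0·M_1 = 6(Δ_0 - p'(2)) = 12 and h_1·M_1 + 2h_1·M_2 = 6(p'(6) - Δ_1) = 3.
Solving: M_0 = 59/8, M_1 = -35/4, M_2 = 41/8.
On [2, 4], with p_0(t) = a_0 + b_0·(t - 2) + c_0·(t - 2)² + d_0·(t - 2)³: c_0 = M_0/2 = 59/16, d_0 = (M_1 - M_0)/(6h_0) = -43/32, b_0 = Δ_0 - h_0(2M_0 + M_1)/6 = 2.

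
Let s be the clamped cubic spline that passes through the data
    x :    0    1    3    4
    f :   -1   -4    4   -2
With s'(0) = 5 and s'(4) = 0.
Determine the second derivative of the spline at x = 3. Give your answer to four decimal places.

Write M_i for s''(x_i). With h_i = 1, 2, 1 and divided differences Δ_i = -3, 4, -6, the continuity of s' gives the tridiagonal system
  1·M_0 + 6·M_1 + 2·M_2 = 6(Δ_1 - Δ_0) = 42
  2·M_1 + 6·M_2 + 1·M_3 = 6(Δ_2 - Δ_1) = -60
Clamped end conditions give two more equations: 2h_0·M_0 + h_0·M_1 = 6(Δ_0 - s'(0)) = -48 and h_2·M_2 + 2h_2·M_3 = 6(s'(4) - Δ_2) = 36.
Forward elimination and back-substitution give M_0 = -1186/35, M_1 = 692/35, M_2 = -748/35, M_3 = 1004/35.

-21.3714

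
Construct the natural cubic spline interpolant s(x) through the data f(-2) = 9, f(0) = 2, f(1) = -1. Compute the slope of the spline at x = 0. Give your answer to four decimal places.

Let M_i = s''(x_i). Step sizes h_i = 2, 1; slopes of the chords Δ_i = (y_(i+1) - y_i)/h_i = -7/2, -3.
  2·M_0 + 6·M_1 + 1·M_2 = 6(Δ_1 - Δ_0) = 3
Natural end conditions: M_0 = M_2 = 0.
Hence M_0 = 0, M_1 = 1/2, M_2 = 0.
On [0, 1], s'(x) = b_1 + 2c_1·x + 3d_1·x² with b_1 = Δ_1 - h_1(2M_1 + M_2)/6 = -19/6, c_1 = M_1/2 = 1/4, d_1 = (M_2 - M_1)/(6h_1) = -1/12. So s'(0) = -19/6.

-3.1667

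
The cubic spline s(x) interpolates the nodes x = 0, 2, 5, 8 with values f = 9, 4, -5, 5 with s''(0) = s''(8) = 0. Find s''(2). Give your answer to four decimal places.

-1.3514

With M_i denoting the second derivative at x_i, h_i = 2, 3, 3, and Δ_i = (y_(i+1) − y_i)/h_i = -5/2, -3, 10/3:
  2·M_0 + 10·M_1 + 3·M_2 = 6(Δ_1 - Δ_0) = -3
  3·M_1 + 12·M_2 + 3·M_3 = 6(Δ_2 - Δ_1) = 38
Natural end conditions: M_0 = M_3 = 0.
Forward elimination and back-substitution give M_0 = 0, M_1 = -50/37, M_2 = 389/111, M_3 = 0.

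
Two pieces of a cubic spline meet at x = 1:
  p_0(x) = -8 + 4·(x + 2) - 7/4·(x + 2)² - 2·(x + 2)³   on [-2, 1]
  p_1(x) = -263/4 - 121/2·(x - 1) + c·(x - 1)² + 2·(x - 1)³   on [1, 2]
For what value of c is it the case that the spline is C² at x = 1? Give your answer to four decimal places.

p_0''(x) = -7/2 - 12·(x + 2), so p_0''(1) = -79/2. On the right, p_1''(1) = 2c, so c = -79/4.

-19.7500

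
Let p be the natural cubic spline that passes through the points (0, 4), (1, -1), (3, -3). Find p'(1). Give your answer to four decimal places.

-3.6667

With M_i denoting the second derivative at x_i, h_i = 1, 2, and Δ_i = (y_(i+1) − y_i)/h_i = -5, -1:
  1·M_0 + 6·M_1 + 2·M_2 = 6(Δ_1 - Δ_0) = 24
Natural end conditions: M_0 = M_2 = 0.
Solving: M_0 = 0, M_1 = 4, M_2 = 0.
On [1, 3], p'(x) = b_1 + 2c_1·(x - 1) + 3d_1·(x - 1)² with b_1 = Δ_1 - h_1(2M_1 + M_2)/6 = -11/3, c_1 = M_1/2 = 2, d_1 = (M_2 - M_1)/(6h_1) = -1/3. So p'(1) = -11/3.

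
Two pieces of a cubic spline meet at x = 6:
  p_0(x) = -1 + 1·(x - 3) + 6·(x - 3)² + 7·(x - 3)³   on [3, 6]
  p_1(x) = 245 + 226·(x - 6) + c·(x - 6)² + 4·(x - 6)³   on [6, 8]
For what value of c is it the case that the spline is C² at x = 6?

p_0''(x) = 12 + 42·(x - 3), so p_0''(6) = 138. On the right, p_1''(6) = 2c, so c = 69.

69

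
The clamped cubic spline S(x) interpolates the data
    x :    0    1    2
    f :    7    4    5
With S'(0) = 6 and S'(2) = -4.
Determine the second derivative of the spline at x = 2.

Write M_i for S''(x_i). With h_i = 1, 1 and divided differences Δ_i = -3, 1, the continuity of S' gives the tridiagonal system
  1·M_0 + 4·M_1 + 1·M_2 = 6(Δ_1 - Δ_0) = 24
Clamped end conditions give two more equations: 2h_0·M_0 + h_0·M_1 = 6(Δ_0 - S'(0)) = -54 and h_1·M_1 + 2h_1·M_2 = 6(S'(2) - Δ_1) = -30.
Solving: M_0 = -38, M_1 = 22, M_2 = -26.

-26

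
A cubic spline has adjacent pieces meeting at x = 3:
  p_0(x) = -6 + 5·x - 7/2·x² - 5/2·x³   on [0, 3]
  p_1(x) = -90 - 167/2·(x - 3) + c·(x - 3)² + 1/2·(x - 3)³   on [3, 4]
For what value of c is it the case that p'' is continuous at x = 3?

p_0''(x) = -7 - 15·x, so p_0''(3) = -52. On the right, p_1''(3) = 2c, so c = -26.

-26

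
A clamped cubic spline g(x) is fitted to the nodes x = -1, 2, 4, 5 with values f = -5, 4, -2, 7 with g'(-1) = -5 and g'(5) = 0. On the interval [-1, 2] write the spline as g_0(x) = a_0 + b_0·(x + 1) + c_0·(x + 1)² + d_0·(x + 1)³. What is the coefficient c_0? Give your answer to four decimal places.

7.0877

Put m_i = g'' at the i-th knot. Here h = (3, 2, 1) and Δ = (3, -3, 9), so the interior equations h_(i-1)·m_(i-1) + 2(h_(i-1)+h_i)·m_i + h_i·m_(i+1) = 6(Δ_i − Δ_(i-1)) read
  3·m_0 + 10·m_1 + 2·m_2 = 6(Δ_1 - Δ_0) = -36
  2·m_1 + 6·m_2 + 1·m_3 = 6(Δ_2 - Δ_1) = 72
Clamped end conditions give two more equations: 2h_0·m_0 + h_0·m_1 = 6(Δ_0 - g'(-1)) = 48 and h_2·m_2 + 2h_2·m_3 = 6(g'(5) - Δ_2) = -54.
Hence m_0 = 808/57, m_1 = -704/57, m_2 = 1282/57, m_3 = -2180/57.
On [-1, 2], with g_0(x) = a_0 + b_0·(x + 1) + c_0·(x + 1)² + d_0·(x + 1)³: c_0 = m_0/2 = 404/57, d_0 = (m_1 - m_0)/(6h_0) = -28/19, b_0 = Δ_0 - h_0(2m_0 + m_1)/6 = -5.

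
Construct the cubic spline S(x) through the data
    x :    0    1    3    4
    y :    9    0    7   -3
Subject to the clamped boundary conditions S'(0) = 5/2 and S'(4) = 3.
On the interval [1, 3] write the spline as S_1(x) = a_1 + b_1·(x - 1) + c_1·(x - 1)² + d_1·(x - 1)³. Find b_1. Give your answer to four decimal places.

Write m_i for S''(x_i). With h_i = 1, 2, 1 and divided differences Δ_i = -9, 7/2, -10, the continuity of S' gives the tridiagonal system
  1·m_0 + 6·m_1 + 2·m_2 = 6(Δ_1 - Δ_0) = 75
  2·m_1 + 6·m_2 + 1·m_3 = 6(Δ_2 - Δ_1) = -81
Clamped end conditions give two more equations: 2h_0·m_0 + h_0·m_1 = 6(Δ_0 - S'(0)) = -69 and h_2·m_2 + 2h_2·m_3 = 6(S'(4) - Δ_2) = 78.
Hence m_0 = -1769/35, m_1 = 1123/35, m_2 = -1172/35, m_3 = 1951/35.
On [1, 3], with S_1(x) = a_1 + b_1·(x - 1) + c_1·(x - 1)² + d_1·(x - 1)³: c_1 = m_1/2 = 1123/70, d_1 = (m_2 - m_1)/(6h_1) = -153/28, b_1 = Δ_1 - h_1(2m_1 + m_2)/6 = -471/70.

-6.7286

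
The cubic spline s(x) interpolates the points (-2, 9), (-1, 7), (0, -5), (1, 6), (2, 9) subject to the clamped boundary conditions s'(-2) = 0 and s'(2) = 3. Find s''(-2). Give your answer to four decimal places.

Let m_i = s''(x_i). Step sizes h_i = 1, 1, 1, 1; slopes of the chords Δ_i = (y_(i+1) - y_i)/h_i = -2, -12, 11, 3.
  1·m_0 + 4·m_1 + 1·m_2 = 6(Δ_1 - Δ_0) = -60
  1·m_1 + 4·m_2 + 1·m_3 = 6(Δ_2 - Δ_1) = 138
  1·m_2 + 4·m_3 + 1·m_4 = 6(Δ_3 - Δ_2) = -48
Clamped end conditions give two more equations: 2h_0·m_0 + h_0·m_1 = 6(Δ_0 - s'(-2)) = -12 and h_3·m_3 + 2h_3·m_4 = 6(s'(2) - Δ_3) = 0.
Forward elimination and back-substitution give m_0 = 243/28, m_1 = -411/14, m_2 = 195/4, m_3 = -387/14, m_4 = 387/28.

8.6786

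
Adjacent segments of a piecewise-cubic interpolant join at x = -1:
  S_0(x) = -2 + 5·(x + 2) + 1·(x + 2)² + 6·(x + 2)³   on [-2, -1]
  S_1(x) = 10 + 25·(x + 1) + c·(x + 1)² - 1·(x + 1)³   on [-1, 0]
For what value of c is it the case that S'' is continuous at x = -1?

19

S_0''(x) = 2 + 36·(x + 2), so S_0''(-1) = 38. On the right, S_1''(-1) = 2c, so c = 19.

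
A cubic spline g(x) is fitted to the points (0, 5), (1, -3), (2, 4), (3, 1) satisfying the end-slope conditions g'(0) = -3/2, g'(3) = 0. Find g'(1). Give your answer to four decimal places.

With M_i denoting the second derivative at x_i, h_i = 1, 1, 1, and Δ_i = (y_(i+1) − y_i)/h_i = -8, 7, -3:
  1·M_0 + 4·M_1 + 1·M_2 = 6(Δ_1 - Δ_0) = 90
  1·M_1 + 4·M_2 + 1·M_3 = 6(Δ_2 - Δ_1) = -60
Clamped end conditions give two more equations: 2h_0·M_0 + h_0·M_1 = 6(Δ_0 - g'(0)) = -39 and h_2·M_2 + 2h_2·M_3 = 6(g'(3) - Δ_2) = 18.
Forward elimination and back-substitution give M_0 = -198/5, M_1 = 201/5, M_2 = -156/5, M_3 = 123/5.
On [1, 2], g'(x) = b_1 + 2c_1·(x - 1) + 3d_1·(x - 1)² with b_1 = Δ_1 - h_1(2M_1 + M_2)/6 = -6/5, c_1 = M_1/2 = 201/10, d_1 = (M_2 - M_1)/(6h_1) = -119/10. So g'(1) = -6/5.

-1.2000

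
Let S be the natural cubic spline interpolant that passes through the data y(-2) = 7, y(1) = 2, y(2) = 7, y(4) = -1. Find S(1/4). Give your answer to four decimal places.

With M_i denoting the second derivative at x_i, h_i = 3, 1, 2, and Δ_i = (y_(i+1) − y_i)/h_i = -5/3, 5, -4:
  3·M_0 + 8·M_1 + 1·M_2 = 6(Δ_1 - Δ_0) = 40
  1·M_1 + 6·M_2 + 2·M_3 = 6(Δ_2 - Δ_1) = -54
Natural end conditions: M_0 = M_3 = 0.
Solving: M_0 = 0, M_1 = 294/47, M_2 = -472/47, M_3 = 0.
On [-2, 1], S(t) = 7 - 676/141·(t + 2) + 0·(t + 2)² + 49/141·(t + 2)³.
With (t + 2) = 9/4: S(1/4) = 515/3008.

0.1712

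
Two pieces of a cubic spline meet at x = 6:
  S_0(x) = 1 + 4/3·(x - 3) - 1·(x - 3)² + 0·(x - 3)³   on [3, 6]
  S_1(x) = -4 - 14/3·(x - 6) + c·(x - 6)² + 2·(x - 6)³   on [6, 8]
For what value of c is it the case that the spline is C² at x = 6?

S_0''(x) = -2 + 0·(x - 3), so S_0''(6) = -2. On the right, S_1''(6) = 2c, so c = -1.

-1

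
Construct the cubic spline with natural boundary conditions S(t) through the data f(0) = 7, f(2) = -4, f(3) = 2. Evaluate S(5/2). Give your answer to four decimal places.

-1.7188

Put σ_i = S'' at the i-th knot. Here h = (2, 1) and Δ = (-11/2, 6), so the interior equations h_(i-1)·σ_(i-1) + 2(h_(i-1)+h_i)·σ_i + h_i·σ_(i+1) = 6(Δ_i − Δ_(i-1)) read
  2·σ_0 + 6·σ_1 + 1·σ_2 = 6(Δ_1 - Δ_0) = 69
Natural end conditions: σ_0 = σ_2 = 0.
Solving the tridiagonal system: σ_0 = 0, σ_1 = 23/2, σ_2 = 0.
On [2, 3], S(t) = -4 + 13/6·(t - 2) + 23/4·(t - 2)² - 23/12·(t - 2)³.
With (t - 2) = 1/2: S(5/2) = -55/32.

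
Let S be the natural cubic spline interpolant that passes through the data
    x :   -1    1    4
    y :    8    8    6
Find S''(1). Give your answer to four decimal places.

-0.4000

Write m_i for S''(x_i). With h_i = 2, 3 and divided differences Δ_i = 0, -2/3, the continuity of S' gives the tridiagonal system
  2·m_0 + 10·m_1 + 3·m_2 = 6(Δ_1 - Δ_0) = -4
Natural end conditions: m_0 = m_2 = 0.
Solving: m_0 = 0, m_1 = -2/5, m_2 = 0.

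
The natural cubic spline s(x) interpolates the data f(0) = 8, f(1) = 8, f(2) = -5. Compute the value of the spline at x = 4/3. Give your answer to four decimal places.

4.8704

Put M_i = s'' at the i-th knot. Here h = (1, 1) and Δ = (0, -13), so the interior equations h_(i-1)·M_(i-1) + 2(h_(i-1)+h_i)·M_i + h_i·M_(i+1) = 6(Δ_i − Δ_(i-1)) read
  1·M_0 + 4·M_1 + 1·M_2 = 6(Δ_1 - Δ_0) = -78
Natural end conditions: M_0 = M_2 = 0.
Forward elimination and back-substitution give M_0 = 0, M_1 = -39/2, M_2 = 0.
On [1, 2], s(x) = 8 - 13/2·(x - 1) - 39/4·(x - 1)² + 13/4·(x - 1)³.
With (x - 1) = 1/3: s(4/3) = 263/54.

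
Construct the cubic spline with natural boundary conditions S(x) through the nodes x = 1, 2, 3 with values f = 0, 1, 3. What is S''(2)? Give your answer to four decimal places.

1.5000

Let m_i = S''(x_i). Step sizes h_i = 1, 1; slopes of the chords Δ_i = (y_(i+1) - y_i)/h_i = 1, 2.
  1·m_0 + 4·m_1 + 1·m_2 = 6(Δ_1 - Δ_0) = 6
Natural end conditions: m_0 = m_2 = 0.
Forward elimination and back-substitution give m_0 = 0, m_1 = 3/2, m_2 = 0.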